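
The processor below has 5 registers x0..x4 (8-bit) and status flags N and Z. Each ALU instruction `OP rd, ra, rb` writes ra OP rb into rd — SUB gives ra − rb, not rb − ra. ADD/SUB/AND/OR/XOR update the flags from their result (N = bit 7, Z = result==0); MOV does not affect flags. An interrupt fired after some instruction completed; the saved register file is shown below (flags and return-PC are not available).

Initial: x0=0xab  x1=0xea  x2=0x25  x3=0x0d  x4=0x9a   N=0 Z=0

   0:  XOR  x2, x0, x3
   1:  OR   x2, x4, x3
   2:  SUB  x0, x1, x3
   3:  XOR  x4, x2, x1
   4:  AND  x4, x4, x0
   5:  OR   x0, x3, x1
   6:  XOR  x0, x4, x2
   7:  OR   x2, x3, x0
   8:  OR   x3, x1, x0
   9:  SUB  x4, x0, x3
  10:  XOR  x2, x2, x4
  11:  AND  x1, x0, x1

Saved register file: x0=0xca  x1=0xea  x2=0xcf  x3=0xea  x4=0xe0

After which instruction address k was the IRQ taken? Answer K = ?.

K = 9

after  0: x0=0xab x1=0xea x2=0xa6 x3=0x0d x4=0x9a  N=1 Z=0
after  1: x0=0xab x1=0xea x2=0x9f x3=0x0d x4=0x9a  N=1 Z=0
after  2: x0=0xdd x1=0xea x2=0x9f x3=0x0d x4=0x9a  N=1 Z=0
after  3: x0=0xdd x1=0xea x2=0x9f x3=0x0d x4=0x75  N=0 Z=0
after  4: x0=0xdd x1=0xea x2=0x9f x3=0x0d x4=0x55  N=0 Z=0
after  5: x0=0xef x1=0xea x2=0x9f x3=0x0d x4=0x55  N=1 Z=0
after  6: x0=0xca x1=0xea x2=0x9f x3=0x0d x4=0x55  N=1 Z=0
after  7: x0=0xca x1=0xea x2=0xcf x3=0x0d x4=0x55  N=1 Z=0
after  8: x0=0xca x1=0xea x2=0xcf x3=0xea x4=0x55  N=1 Z=0
after  9: x0=0xca x1=0xea x2=0xcf x3=0xea x4=0xe0  N=1 Z=0
-- IRQ taken; context saved, return-PC = 10 --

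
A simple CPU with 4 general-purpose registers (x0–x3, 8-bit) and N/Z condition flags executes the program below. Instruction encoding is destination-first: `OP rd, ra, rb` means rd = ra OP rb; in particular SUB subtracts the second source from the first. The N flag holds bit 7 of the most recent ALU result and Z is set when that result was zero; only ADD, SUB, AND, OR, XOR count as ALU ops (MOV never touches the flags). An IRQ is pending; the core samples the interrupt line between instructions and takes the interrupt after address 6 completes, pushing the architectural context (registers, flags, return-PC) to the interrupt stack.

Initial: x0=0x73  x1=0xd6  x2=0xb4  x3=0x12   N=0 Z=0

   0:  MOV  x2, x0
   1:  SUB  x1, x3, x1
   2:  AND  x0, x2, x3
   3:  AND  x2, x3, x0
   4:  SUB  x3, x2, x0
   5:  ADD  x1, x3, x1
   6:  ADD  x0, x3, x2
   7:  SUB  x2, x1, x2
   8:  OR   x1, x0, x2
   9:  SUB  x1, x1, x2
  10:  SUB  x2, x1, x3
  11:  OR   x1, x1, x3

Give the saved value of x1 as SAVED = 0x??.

SAVED = 0x3c

after  0: x0=0x73 x1=0xd6 x2=0x73 x3=0x12  N=0 Z=0
after  1: x0=0x73 x1=0x3c x2=0x73 x3=0x12  N=0 Z=0
after  2: x0=0x12 x1=0x3c x2=0x73 x3=0x12  N=0 Z=0
after  3: x0=0x12 x1=0x3c x2=0x12 x3=0x12  N=0 Z=0
after  4: x0=0x12 x1=0x3c x2=0x12 x3=0x00  N=0 Z=1
after  5: x0=0x12 x1=0x3c x2=0x12 x3=0x00  N=0 Z=0
after  6: x0=0x12 x1=0x3c x2=0x12 x3=0x00  N=0 Z=0
-- IRQ taken; context saved, return-PC = 7 --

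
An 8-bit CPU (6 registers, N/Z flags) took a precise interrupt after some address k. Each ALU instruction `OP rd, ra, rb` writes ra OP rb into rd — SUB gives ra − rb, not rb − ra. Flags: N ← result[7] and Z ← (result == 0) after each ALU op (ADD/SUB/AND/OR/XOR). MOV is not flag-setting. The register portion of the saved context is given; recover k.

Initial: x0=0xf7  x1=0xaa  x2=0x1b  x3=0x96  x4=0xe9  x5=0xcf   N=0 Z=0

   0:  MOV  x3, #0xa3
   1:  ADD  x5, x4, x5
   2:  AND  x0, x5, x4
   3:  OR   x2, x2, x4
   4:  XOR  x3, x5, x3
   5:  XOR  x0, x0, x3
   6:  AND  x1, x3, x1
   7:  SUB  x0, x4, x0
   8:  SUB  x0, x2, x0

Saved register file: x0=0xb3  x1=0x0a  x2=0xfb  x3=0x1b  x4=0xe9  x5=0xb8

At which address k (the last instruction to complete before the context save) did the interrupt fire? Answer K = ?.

K = 6

after  0: x0=0xf7 x1=0xaa x2=0x1b x3=0xa3 x4=0xe9 x5=0xcf  N=0 Z=0
after  1: x0=0xf7 x1=0xaa x2=0x1b x3=0xa3 x4=0xe9 x5=0xb8  N=1 Z=0
after  2: x0=0xa8 x1=0xaa x2=0x1b x3=0xa3 x4=0xe9 x5=0xb8  N=1 Z=0
after  3: x0=0xa8 x1=0xaa x2=0xfb x3=0xa3 x4=0xe9 x5=0xb8  N=1 Z=0
after  4: x0=0xa8 x1=0xaa x2=0xfb x3=0x1b x4=0xe9 x5=0xb8  N=0 Z=0
after  5: x0=0xb3 x1=0xaa x2=0xfb x3=0x1b x4=0xe9 x5=0xb8  N=1 Z=0
after  6: x0=0xb3 x1=0x0a x2=0xfb x3=0x1b x4=0xe9 x5=0xb8  N=0 Z=0
-- IRQ taken; context saved, return-PC = 7 --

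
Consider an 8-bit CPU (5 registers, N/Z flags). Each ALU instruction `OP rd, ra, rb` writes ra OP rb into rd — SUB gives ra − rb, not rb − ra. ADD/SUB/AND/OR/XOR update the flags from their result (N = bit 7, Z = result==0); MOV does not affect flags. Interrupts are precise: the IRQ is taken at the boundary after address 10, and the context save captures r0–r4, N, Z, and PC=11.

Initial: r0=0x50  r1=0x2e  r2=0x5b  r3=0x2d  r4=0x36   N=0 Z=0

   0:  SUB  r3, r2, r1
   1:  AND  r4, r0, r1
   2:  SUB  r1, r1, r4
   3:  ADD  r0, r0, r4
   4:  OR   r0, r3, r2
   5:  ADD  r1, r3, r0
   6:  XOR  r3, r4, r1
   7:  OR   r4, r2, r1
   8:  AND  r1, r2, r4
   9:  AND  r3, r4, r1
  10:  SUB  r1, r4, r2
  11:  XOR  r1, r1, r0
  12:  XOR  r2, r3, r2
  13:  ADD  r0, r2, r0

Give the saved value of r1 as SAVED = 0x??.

SAVED = 0xa4

after  0: r0=0x50 r1=0x2e r2=0x5b r3=0x2d r4=0x36  N=0 Z=0
after  1: r0=0x50 r1=0x2e r2=0x5b r3=0x2d r4=0x00  N=0 Z=1
after  2: r0=0x50 r1=0x2e r2=0x5b r3=0x2d r4=0x00  N=0 Z=0
after  3: r0=0x50 r1=0x2e r2=0x5b r3=0x2d r4=0x00  N=0 Z=0
after  4: r0=0x7f r1=0x2e r2=0x5b r3=0x2d r4=0x00  N=0 Z=0
after  5: r0=0x7f r1=0xac r2=0x5b r3=0x2d r4=0x00  N=1 Z=0
after  6: r0=0x7f r1=0xac r2=0x5b r3=0xac r4=0x00  N=1 Z=0
after  7: r0=0x7f r1=0xac r2=0x5b r3=0xac r4=0xff  N=1 Z=0
after  8: r0=0x7f r1=0x5b r2=0x5b r3=0xac r4=0xff  N=0 Z=0
after  9: r0=0x7f r1=0x5b r2=0x5b r3=0x5b r4=0xff  N=0 Z=0
after 10: r0=0x7f r1=0xa4 r2=0x5b r3=0x5b r4=0xff  N=1 Z=0
-- IRQ taken; context saved, return-PC = 11 --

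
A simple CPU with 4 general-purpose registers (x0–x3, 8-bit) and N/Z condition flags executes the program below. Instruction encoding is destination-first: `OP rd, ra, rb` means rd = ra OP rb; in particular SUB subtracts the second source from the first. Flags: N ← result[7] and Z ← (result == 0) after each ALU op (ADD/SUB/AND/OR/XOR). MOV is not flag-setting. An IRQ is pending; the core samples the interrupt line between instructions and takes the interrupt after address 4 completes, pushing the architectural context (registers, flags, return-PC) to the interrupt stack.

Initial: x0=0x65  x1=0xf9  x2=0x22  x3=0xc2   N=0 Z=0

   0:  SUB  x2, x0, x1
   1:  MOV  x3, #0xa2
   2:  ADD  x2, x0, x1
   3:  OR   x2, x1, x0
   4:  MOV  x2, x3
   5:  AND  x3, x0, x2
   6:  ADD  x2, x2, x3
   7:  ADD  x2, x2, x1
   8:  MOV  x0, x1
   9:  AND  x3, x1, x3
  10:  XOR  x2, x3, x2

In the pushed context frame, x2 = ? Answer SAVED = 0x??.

SAVED = 0xa2

after  0: x0=0x65 x1=0xf9 x2=0x6c x3=0xc2  N=0 Z=0
after  1: x0=0x65 x1=0xf9 x2=0x6c x3=0xa2  N=0 Z=0
after  2: x0=0x65 x1=0xf9 x2=0x5e x3=0xa2  N=0 Z=0
after  3: x0=0x65 x1=0xf9 x2=0xfd x3=0xa2  N=1 Z=0
after  4: x0=0x65 x1=0xf9 x2=0xa2 x3=0xa2  N=1 Z=0
-- IRQ taken; context saved, return-PC = 5 --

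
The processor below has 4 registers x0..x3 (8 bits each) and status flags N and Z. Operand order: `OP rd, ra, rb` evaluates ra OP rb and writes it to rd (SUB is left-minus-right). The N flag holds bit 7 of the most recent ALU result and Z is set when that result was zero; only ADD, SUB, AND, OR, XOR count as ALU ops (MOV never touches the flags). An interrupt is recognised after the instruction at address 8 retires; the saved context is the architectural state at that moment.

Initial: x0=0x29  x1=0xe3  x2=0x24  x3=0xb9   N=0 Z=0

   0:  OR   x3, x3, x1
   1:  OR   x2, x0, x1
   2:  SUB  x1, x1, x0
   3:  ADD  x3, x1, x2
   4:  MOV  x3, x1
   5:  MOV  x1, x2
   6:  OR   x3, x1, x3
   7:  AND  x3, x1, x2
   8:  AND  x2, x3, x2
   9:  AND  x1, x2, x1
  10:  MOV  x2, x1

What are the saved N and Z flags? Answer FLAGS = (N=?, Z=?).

FLAGS = (N=1, Z=0)

after  0: x0=0x29 x1=0xe3 x2=0x24 x3=0xfb  N=1 Z=0
after  1: x0=0x29 x1=0xe3 x2=0xeb x3=0xfb  N=1 Z=0
after  2: x0=0x29 x1=0xba x2=0xeb x3=0xfb  N=1 Z=0
after  3: x0=0x29 x1=0xba x2=0xeb x3=0xa5  N=1 Z=0
after  4: x0=0x29 x1=0xba x2=0xeb x3=0xba  N=1 Z=0
after  5: x0=0x29 x1=0xeb x2=0xeb x3=0xba  N=1 Z=0
after  6: x0=0x29 x1=0xeb x2=0xeb x3=0xfb  N=1 Z=0
after  7: x0=0x29 x1=0xeb x2=0xeb x3=0xeb  N=1 Z=0
after  8: x0=0x29 x1=0xeb x2=0xeb x3=0xeb  N=1 Z=0
-- IRQ taken; context saved, return-PC = 9 --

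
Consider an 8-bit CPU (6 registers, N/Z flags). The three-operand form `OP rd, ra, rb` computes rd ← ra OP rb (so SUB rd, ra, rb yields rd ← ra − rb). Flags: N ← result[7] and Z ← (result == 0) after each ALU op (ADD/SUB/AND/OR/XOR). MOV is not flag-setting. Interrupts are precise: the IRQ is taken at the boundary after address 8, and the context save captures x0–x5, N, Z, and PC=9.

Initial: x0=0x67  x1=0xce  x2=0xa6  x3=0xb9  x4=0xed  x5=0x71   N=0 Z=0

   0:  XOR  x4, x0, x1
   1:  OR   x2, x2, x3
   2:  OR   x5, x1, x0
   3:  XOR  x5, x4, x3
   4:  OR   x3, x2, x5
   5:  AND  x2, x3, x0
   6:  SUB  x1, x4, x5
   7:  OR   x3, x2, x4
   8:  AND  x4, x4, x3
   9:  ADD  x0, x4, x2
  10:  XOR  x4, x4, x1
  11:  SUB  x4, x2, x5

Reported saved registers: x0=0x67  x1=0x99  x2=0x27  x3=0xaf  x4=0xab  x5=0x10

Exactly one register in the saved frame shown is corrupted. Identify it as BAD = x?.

BAD = x4

after  0: x0=0x67 x1=0xce x2=0xa6 x3=0xb9 x4=0xa9 x5=0x71  N=1 Z=0
after  1: x0=0x67 x1=0xce x2=0xbf x3=0xb9 x4=0xa9 x5=0x71  N=1 Z=0
after  2: x0=0x67 x1=0xce x2=0xbf x3=0xb9 x4=0xa9 x5=0xef  N=1 Z=0
after  3: x0=0x67 x1=0xce x2=0xbf x3=0xb9 x4=0xa9 x5=0x10  N=0 Z=0
after  4: x0=0x67 x1=0xce x2=0xbf x3=0xbf x4=0xa9 x5=0x10  N=1 Z=0
after  5: x0=0x67 x1=0xce x2=0x27 x3=0xbf x4=0xa9 x5=0x10  N=0 Z=0
after  6: x0=0x67 x1=0x99 x2=0x27 x3=0xbf x4=0xa9 x5=0x10  N=1 Z=0
after  7: x0=0x67 x1=0x99 x2=0x27 x3=0xaf x4=0xa9 x5=0x10  N=1 Z=0
after  8: x0=0x67 x1=0x99 x2=0x27 x3=0xaf x4=0xa9 x5=0x10  N=1 Z=0
-- IRQ taken; context saved, return-PC = 9 --
mismatch: x4: reported 0xab vs actual 0xa9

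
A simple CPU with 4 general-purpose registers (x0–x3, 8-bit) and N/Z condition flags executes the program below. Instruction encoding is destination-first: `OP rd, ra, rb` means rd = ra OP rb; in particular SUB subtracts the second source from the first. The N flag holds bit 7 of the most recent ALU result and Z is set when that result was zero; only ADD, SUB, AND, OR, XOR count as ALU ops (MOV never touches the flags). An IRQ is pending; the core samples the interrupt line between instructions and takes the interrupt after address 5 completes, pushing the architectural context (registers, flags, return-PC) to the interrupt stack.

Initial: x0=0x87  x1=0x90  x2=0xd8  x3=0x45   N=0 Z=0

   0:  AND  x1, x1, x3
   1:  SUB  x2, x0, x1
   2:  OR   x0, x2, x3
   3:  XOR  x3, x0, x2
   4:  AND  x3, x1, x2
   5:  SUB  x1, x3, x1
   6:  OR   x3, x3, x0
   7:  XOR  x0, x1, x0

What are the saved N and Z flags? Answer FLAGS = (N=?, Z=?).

FLAGS = (N=0, Z=1)

after  0: x0=0x87 x1=0x00 x2=0xd8 x3=0x45  N=0 Z=1
after  1: x0=0x87 x1=0x00 x2=0x87 x3=0x45  N=1 Z=0
after  2: x0=0xc7 x1=0x00 x2=0x87 x3=0x45  N=1 Z=0
after  3: x0=0xc7 x1=0x00 x2=0x87 x3=0x40  N=0 Z=0
after  4: x0=0xc7 x1=0x00 x2=0x87 x3=0x00  N=0 Z=1
after  5: x0=0xc7 x1=0x00 x2=0x87 x3=0x00  N=0 Z=1
-- IRQ taken; context saved, return-PC = 6 --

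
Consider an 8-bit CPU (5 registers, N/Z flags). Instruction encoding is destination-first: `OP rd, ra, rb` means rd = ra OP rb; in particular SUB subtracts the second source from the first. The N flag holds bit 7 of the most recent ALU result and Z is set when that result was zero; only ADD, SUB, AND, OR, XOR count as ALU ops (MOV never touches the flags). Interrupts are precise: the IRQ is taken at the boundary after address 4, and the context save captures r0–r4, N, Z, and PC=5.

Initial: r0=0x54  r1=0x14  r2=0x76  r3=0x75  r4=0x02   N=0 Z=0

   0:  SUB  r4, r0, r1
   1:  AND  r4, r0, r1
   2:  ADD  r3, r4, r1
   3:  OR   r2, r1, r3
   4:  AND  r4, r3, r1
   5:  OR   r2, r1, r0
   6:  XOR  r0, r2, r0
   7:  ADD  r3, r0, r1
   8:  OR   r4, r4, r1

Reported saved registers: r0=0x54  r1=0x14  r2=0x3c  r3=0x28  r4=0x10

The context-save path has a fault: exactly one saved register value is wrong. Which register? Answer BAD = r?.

BAD = r4

after  0: r0=0x54 r1=0x14 r2=0x76 r3=0x75 r4=0x40  N=0 Z=0
after  1: r0=0x54 r1=0x14 r2=0x76 r3=0x75 r4=0x14  N=0 Z=0
after  2: r0=0x54 r1=0x14 r2=0x76 r3=0x28 r4=0x14  N=0 Z=0
after  3: r0=0x54 r1=0x14 r2=0x3c r3=0x28 r4=0x14  N=0 Z=0
after  4: r0=0x54 r1=0x14 r2=0x3c r3=0x28 r4=0x00  N=0 Z=1
-- IRQ taken; context saved, return-PC = 5 --
mismatch: r4: reported 0x10 vs actual 0x00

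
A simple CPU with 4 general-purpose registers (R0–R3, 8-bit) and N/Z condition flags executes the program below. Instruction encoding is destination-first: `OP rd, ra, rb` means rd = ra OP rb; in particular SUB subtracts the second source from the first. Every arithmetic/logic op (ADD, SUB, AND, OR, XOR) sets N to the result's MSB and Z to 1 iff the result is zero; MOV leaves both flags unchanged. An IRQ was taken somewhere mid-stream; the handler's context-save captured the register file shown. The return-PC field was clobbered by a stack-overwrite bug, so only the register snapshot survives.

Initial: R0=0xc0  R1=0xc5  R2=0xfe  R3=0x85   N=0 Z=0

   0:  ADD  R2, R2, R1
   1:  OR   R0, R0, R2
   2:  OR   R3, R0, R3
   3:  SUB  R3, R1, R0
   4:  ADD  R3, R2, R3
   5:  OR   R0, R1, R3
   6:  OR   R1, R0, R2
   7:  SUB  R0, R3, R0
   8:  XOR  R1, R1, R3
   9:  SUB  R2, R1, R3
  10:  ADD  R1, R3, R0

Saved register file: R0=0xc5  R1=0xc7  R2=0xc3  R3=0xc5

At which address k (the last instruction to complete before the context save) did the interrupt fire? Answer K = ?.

after  0: R0=0xc0 R1=0xc5 R2=0xc3 R3=0x85  N=1 Z=0
after  1: R0=0xc3 R1=0xc5 R2=0xc3 R3=0x85  N=1 Z=0
after  2: R0=0xc3 R1=0xc5 R2=0xc3 R3=0xc7  N=1 Z=0
after  3: R0=0xc3 R1=0xc5 R2=0xc3 R3=0x02  N=0 Z=0
after  4: R0=0xc3 R1=0xc5 R2=0xc3 R3=0xc5  N=1 Z=0
after  5: R0=0xc5 R1=0xc5 R2=0xc3 R3=0xc5  N=1 Z=0
after  6: R0=0xc5 R1=0xc7 R2=0xc3 R3=0xc5  N=1 Z=0
-- IRQ taken; context saved, return-PC = 7 --

K = 6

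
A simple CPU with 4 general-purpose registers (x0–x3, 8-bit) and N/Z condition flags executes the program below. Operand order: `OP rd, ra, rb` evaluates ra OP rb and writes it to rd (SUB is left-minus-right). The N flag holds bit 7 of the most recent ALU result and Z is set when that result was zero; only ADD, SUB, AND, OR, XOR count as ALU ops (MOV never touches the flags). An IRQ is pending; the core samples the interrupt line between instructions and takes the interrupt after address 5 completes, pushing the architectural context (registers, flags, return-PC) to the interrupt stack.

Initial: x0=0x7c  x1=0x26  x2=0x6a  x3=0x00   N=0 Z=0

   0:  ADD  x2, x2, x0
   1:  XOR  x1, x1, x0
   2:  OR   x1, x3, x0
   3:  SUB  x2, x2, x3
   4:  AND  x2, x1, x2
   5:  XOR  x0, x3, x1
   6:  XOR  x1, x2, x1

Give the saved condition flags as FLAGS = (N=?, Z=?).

after  0: x0=0x7c x1=0x26 x2=0xe6 x3=0x00  N=1 Z=0
after  1: x0=0x7c x1=0x5a x2=0xe6 x3=0x00  N=0 Z=0
after  2: x0=0x7c x1=0x7c x2=0xe6 x3=0x00  N=0 Z=0
after  3: x0=0x7c x1=0x7c x2=0xe6 x3=0x00  N=1 Z=0
after  4: x0=0x7c x1=0x7c x2=0x64 x3=0x00  N=0 Z=0
after  5: x0=0x7c x1=0x7c x2=0x64 x3=0x00  N=0 Z=0
-- IRQ taken; context saved, return-PC = 6 --

FLAGS = (N=0, Z=0)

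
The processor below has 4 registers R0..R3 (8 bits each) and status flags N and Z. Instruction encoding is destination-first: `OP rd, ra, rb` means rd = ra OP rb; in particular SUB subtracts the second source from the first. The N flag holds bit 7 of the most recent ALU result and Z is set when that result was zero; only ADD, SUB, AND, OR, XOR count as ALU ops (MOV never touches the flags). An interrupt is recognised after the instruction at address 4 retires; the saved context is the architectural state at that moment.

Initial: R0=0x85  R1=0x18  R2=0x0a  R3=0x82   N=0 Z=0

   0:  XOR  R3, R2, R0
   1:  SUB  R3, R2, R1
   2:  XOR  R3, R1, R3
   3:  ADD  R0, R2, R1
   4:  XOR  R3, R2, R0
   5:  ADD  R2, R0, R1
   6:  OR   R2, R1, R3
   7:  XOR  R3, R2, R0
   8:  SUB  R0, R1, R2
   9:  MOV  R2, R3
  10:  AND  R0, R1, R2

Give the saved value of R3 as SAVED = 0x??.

SAVED = 0x28

after  0: R0=0x85 R1=0x18 R2=0x0a R3=0x8f  N=1 Z=0
after  1: R0=0x85 R1=0x18 R2=0x0a R3=0xf2  N=1 Z=0
after  2: R0=0x85 R1=0x18 R2=0x0a R3=0xea  N=1 Z=0
after  3: R0=0x22 R1=0x18 R2=0x0a R3=0xea  N=0 Z=0
after  4: R0=0x22 R1=0x18 R2=0x0a R3=0x28  N=0 Z=0
-- IRQ taken; context saved, return-PC = 5 --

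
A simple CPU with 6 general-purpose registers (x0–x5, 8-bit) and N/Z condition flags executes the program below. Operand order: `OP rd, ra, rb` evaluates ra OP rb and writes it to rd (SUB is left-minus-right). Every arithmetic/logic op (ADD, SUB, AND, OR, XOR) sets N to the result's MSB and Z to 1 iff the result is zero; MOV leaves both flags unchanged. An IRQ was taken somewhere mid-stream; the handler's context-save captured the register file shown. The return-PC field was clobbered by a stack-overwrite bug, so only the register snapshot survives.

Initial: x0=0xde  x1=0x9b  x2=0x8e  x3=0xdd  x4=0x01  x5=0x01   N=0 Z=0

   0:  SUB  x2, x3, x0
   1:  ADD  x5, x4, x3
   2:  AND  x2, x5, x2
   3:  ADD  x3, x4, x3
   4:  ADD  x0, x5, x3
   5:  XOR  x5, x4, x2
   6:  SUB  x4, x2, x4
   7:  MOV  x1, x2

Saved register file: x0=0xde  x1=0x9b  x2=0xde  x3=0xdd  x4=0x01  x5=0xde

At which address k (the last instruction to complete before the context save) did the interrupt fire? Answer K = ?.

K = 2

after  0: x0=0xde x1=0x9b x2=0xff x3=0xdd x4=0x01 x5=0x01  N=1 Z=0
after  1: x0=0xde x1=0x9b x2=0xff x3=0xdd x4=0x01 x5=0xde  N=1 Z=0
after  2: x0=0xde x1=0x9b x2=0xde x3=0xdd x4=0x01 x5=0xde  N=1 Z=0
-- IRQ taken; context saved, return-PC = 3 --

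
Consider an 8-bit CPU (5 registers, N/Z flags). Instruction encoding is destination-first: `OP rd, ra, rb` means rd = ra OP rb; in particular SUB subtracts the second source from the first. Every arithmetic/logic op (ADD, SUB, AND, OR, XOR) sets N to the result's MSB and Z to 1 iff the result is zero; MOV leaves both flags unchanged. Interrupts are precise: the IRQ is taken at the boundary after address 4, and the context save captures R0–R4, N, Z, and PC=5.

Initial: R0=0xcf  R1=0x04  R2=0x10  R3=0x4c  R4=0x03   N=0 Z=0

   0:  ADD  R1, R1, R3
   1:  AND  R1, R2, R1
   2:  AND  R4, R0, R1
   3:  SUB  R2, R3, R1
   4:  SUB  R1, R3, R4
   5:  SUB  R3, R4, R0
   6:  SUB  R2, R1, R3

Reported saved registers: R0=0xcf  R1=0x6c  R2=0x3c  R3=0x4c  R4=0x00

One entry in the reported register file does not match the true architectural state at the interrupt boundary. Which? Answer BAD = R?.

BAD = R1

after  0: R0=0xcf R1=0x50 R2=0x10 R3=0x4c R4=0x03  N=0 Z=0
after  1: R0=0xcf R1=0x10 R2=0x10 R3=0x4c R4=0x03  N=0 Z=0
after  2: R0=0xcf R1=0x10 R2=0x10 R3=0x4c R4=0x00  N=0 Z=1
after  3: R0=0xcf R1=0x10 R2=0x3c R3=0x4c R4=0x00  N=0 Z=0
after  4: R0=0xcf R1=0x4c R2=0x3c R3=0x4c R4=0x00  N=0 Z=0
-- IRQ taken; context saved, return-PC = 5 --
mismatch: R1: reported 0x6c vs actual 0x4c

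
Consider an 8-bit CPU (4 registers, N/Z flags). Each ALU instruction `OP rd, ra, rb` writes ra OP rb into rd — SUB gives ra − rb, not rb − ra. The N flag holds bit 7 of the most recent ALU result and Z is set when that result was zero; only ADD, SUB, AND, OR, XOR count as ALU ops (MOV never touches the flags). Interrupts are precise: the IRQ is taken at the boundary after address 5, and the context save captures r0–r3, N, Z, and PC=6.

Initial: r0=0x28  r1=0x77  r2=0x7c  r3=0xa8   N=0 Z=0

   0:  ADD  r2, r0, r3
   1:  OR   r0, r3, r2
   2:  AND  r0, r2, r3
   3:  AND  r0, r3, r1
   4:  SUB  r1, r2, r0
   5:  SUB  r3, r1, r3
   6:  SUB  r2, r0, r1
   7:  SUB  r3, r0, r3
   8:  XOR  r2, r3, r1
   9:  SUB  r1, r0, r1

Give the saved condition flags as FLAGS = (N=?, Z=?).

FLAGS = (N=0, Z=0)

after  0: r0=0x28 r1=0x77 r2=0xd0 r3=0xa8  N=1 Z=0
after  1: r0=0xf8 r1=0x77 r2=0xd0 r3=0xa8  N=1 Z=0
after  2: r0=0x80 r1=0x77 r2=0xd0 r3=0xa8  N=1 Z=0
after  3: r0=0x20 r1=0x77 r2=0xd0 r3=0xa8  N=0 Z=0
after  4: r0=0x20 r1=0xb0 r2=0xd0 r3=0xa8  N=1 Z=0
after  5: r0=0x20 r1=0xb0 r2=0xd0 r3=0x08  N=0 Z=0
-- IRQ taken; context saved, return-PC = 6 --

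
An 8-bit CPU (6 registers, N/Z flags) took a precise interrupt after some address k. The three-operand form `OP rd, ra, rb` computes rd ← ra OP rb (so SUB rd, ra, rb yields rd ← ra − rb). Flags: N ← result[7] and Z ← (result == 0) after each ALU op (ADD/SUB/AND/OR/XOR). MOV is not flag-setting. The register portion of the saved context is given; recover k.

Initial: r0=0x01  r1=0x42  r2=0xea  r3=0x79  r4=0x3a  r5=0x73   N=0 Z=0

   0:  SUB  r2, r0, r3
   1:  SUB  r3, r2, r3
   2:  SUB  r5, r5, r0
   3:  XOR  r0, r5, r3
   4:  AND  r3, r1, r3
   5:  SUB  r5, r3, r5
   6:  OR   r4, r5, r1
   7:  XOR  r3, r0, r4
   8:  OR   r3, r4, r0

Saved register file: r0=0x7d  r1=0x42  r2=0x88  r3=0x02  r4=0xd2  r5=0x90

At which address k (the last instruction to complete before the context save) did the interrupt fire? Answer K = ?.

K = 6

after  0: r0=0x01 r1=0x42 r2=0x88 r3=0x79 r4=0x3a r5=0x73  N=1 Z=0
after  1: r0=0x01 r1=0x42 r2=0x88 r3=0x0f r4=0x3a r5=0x73  N=0 Z=0
after  2: r0=0x01 r1=0x42 r2=0x88 r3=0x0f r4=0x3a r5=0x72  N=0 Z=0
after  3: r0=0x7d r1=0x42 r2=0x88 r3=0x0f r4=0x3a r5=0x72  N=0 Z=0
after  4: r0=0x7d r1=0x42 r2=0x88 r3=0x02 r4=0x3a r5=0x72  N=0 Z=0
after  5: r0=0x7d r1=0x42 r2=0x88 r3=0x02 r4=0x3a r5=0x90  N=1 Z=0
after  6: r0=0x7d r1=0x42 r2=0x88 r3=0x02 r4=0xd2 r5=0x90  N=1 Z=0
-- IRQ taken; context saved, return-PC = 7 --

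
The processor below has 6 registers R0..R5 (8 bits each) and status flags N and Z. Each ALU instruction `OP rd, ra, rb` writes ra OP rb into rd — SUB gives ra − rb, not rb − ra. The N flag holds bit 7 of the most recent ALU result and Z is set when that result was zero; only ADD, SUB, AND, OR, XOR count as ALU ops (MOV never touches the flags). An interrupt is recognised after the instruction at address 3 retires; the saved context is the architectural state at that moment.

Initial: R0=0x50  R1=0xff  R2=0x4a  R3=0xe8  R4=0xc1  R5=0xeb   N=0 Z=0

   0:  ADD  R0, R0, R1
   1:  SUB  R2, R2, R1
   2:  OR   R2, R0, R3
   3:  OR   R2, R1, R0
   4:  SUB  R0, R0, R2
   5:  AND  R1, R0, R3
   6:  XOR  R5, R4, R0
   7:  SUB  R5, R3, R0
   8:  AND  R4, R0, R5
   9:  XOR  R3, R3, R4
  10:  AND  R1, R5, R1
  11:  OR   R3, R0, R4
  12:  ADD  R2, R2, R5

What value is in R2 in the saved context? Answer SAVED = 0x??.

SAVED = 0xff

after  0: R0=0x4f R1=0xff R2=0x4a R3=0xe8 R4=0xc1 R5=0xeb  N=0 Z=0
after  1: R0=0x4f R1=0xff R2=0x4b R3=0xe8 R4=0xc1 R5=0xeb  N=0 Z=0
after  2: R0=0x4f R1=0xff R2=0xef R3=0xe8 R4=0xc1 R5=0xeb  N=1 Z=0
after  3: R0=0x4f R1=0xff R2=0xff R3=0xe8 R4=0xc1 R5=0xeb  N=1 Z=0
-- IRQ taken; context saved, return-PC = 4 --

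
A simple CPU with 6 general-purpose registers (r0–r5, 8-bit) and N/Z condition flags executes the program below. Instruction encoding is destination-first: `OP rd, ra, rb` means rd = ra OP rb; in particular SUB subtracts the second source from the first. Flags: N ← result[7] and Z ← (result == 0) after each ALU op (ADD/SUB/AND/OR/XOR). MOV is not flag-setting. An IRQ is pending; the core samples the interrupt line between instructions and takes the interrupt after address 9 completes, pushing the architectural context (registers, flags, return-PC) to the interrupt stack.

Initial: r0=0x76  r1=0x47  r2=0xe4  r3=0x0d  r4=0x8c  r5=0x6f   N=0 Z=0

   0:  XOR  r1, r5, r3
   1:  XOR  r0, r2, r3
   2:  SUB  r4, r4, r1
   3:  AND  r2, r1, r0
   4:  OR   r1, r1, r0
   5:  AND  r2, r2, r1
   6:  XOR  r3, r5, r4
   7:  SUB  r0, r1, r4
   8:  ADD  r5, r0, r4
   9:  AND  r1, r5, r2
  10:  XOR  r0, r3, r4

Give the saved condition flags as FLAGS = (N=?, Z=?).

after  0: r0=0x76 r1=0x62 r2=0xe4 r3=0x0d r4=0x8c r5=0x6f  N=0 Z=0
after  1: r0=0xe9 r1=0x62 r2=0xe4 r3=0x0d r4=0x8c r5=0x6f  N=1 Z=0
after  2: r0=0xe9 r1=0x62 r2=0xe4 r3=0x0d r4=0x2a r5=0x6f  N=0 Z=0
after  3: r0=0xe9 r1=0x62 r2=0x60 r3=0x0d r4=0x2a r5=0x6f  N=0 Z=0
after  4: r0=0xe9 r1=0xeb r2=0x60 r3=0x0d r4=0x2a r5=0x6f  N=1 Z=0
after  5: r0=0xe9 r1=0xeb r2=0x60 r3=0x0d r4=0x2a r5=0x6f  N=0 Z=0
after  6: r0=0xe9 r1=0xeb r2=0x60 r3=0x45 r4=0x2a r5=0x6f  N=0 Z=0
after  7: r0=0xc1 r1=0xeb r2=0x60 r3=0x45 r4=0x2a r5=0x6f  N=1 Z=0
after  8: r0=0xc1 r1=0xeb r2=0x60 r3=0x45 r4=0x2a r5=0xeb  N=1 Z=0
after  9: r0=0xc1 r1=0x60 r2=0x60 r3=0x45 r4=0x2a r5=0xeb  N=0 Z=0
-- IRQ taken; context saved, return-PC = 10 --

FLAGS = (N=0, Z=0)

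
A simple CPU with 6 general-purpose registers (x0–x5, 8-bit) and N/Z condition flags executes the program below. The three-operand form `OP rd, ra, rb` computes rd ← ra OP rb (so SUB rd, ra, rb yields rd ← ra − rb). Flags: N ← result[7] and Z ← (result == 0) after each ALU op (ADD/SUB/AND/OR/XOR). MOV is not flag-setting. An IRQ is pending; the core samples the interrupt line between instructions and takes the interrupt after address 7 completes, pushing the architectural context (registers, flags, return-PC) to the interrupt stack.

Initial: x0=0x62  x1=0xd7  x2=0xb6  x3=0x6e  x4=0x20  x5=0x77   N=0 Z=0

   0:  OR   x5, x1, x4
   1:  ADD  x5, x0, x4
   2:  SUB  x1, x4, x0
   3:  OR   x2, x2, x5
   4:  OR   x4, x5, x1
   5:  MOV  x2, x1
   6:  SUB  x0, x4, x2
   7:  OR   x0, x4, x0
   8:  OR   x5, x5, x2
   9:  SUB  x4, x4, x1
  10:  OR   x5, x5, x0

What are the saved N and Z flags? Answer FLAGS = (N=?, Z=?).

FLAGS = (N=1, Z=0)

after  0: x0=0x62 x1=0xd7 x2=0xb6 x3=0x6e x4=0x20 x5=0xf7  N=1 Z=0
after  1: x0=0x62 x1=0xd7 x2=0xb6 x3=0x6e x4=0x20 x5=0x82  N=1 Z=0
after  2: x0=0x62 x1=0xbe x2=0xb6 x3=0x6e x4=0x20 x5=0x82  N=1 Z=0
after  3: x0=0x62 x1=0xbe x2=0xb6 x3=0x6e x4=0x20 x5=0x82  N=1 Z=0
after  4: x0=0x62 x1=0xbe x2=0xb6 x3=0x6e x4=0xbe x5=0x82  N=1 Z=0
after  5: x0=0x62 x1=0xbe x2=0xbe x3=0x6e x4=0xbe x5=0x82  N=1 Z=0
after  6: x0=0x00 x1=0xbe x2=0xbe x3=0x6e x4=0xbe x5=0x82  N=0 Z=1
after  7: x0=0xbe x1=0xbe x2=0xbe x3=0x6e x4=0xbe x5=0x82  N=1 Z=0
-- IRQ taken; context saved, return-PC = 8 --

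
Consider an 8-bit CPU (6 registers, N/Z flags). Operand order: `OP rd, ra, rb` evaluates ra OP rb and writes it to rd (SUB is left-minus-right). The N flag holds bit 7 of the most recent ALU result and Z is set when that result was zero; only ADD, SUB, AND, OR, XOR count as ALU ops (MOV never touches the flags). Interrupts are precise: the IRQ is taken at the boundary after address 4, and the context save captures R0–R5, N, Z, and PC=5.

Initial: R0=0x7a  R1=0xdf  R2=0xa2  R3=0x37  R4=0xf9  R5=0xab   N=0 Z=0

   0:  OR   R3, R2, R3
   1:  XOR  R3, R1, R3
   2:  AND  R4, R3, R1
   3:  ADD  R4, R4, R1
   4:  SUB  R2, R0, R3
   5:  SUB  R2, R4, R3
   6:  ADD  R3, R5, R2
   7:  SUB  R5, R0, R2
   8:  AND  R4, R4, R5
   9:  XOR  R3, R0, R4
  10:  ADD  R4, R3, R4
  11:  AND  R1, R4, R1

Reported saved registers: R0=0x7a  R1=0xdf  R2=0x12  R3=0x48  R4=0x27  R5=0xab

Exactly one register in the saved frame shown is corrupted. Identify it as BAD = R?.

BAD = R3

after  0: R0=0x7a R1=0xdf R2=0xa2 R3=0xb7 R4=0xf9 R5=0xab  N=1 Z=0
after  1: R0=0x7a R1=0xdf R2=0xa2 R3=0x68 R4=0xf9 R5=0xab  N=0 Z=0
after  2: R0=0x7a R1=0xdf R2=0xa2 R3=0x68 R4=0x48 R5=0xab  N=0 Z=0
after  3: R0=0x7a R1=0xdf R2=0xa2 R3=0x68 R4=0x27 R5=0xab  N=0 Z=0
after  4: R0=0x7a R1=0xdf R2=0x12 R3=0x68 R4=0x27 R5=0xab  N=0 Z=0
-- IRQ taken; context saved, return-PC = 5 --
mismatch: R3: reported 0x48 vs actual 0x68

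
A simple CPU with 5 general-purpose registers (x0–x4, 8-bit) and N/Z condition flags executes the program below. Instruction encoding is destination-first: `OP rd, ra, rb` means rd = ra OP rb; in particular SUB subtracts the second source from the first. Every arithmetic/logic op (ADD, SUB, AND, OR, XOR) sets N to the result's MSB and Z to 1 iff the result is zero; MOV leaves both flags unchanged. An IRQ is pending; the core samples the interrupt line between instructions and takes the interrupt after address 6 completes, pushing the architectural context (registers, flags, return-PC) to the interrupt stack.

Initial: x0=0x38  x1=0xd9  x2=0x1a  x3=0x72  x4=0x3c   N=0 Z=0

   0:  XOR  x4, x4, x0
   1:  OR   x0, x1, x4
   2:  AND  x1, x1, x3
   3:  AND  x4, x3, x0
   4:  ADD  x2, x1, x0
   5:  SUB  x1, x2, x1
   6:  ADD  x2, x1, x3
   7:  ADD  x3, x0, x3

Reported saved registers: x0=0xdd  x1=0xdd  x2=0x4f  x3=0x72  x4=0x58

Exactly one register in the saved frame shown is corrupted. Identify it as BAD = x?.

after  0: x0=0x38 x1=0xd9 x2=0x1a x3=0x72 x4=0x04  N=0 Z=0
after  1: x0=0xdd x1=0xd9 x2=0x1a x3=0x72 x4=0x04  N=1 Z=0
after  2: x0=0xdd x1=0x50 x2=0x1a x3=0x72 x4=0x04  N=0 Z=0
after  3: x0=0xdd x1=0x50 x2=0x1a x3=0x72 x4=0x50  N=0 Z=0
after  4: x0=0xdd x1=0x50 x2=0x2d x3=0x72 x4=0x50  N=0 Z=0
after  5: x0=0xdd x1=0xdd x2=0x2d x3=0x72 x4=0x50  N=1 Z=0
after  6: x0=0xdd x1=0xdd x2=0x4f x3=0x72 x4=0x50  N=0 Z=0
-- IRQ taken; context saved, return-PC = 7 --
mismatch: x4: reported 0x58 vs actual 0x50

BAD = x4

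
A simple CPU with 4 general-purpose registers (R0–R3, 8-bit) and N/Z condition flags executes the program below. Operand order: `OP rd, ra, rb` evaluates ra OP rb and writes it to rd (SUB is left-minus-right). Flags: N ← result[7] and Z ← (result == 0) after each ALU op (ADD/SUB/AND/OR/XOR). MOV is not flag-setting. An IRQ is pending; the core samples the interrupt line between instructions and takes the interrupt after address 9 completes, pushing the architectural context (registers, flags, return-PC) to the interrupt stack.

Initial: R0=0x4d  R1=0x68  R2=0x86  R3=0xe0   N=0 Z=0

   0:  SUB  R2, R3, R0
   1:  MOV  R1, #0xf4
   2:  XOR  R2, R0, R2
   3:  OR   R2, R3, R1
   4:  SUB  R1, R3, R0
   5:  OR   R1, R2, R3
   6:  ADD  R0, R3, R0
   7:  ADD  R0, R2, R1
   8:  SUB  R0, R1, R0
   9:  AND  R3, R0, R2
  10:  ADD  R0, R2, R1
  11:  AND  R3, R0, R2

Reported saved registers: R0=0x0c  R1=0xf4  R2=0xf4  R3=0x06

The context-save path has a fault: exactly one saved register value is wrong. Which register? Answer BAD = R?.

BAD = R3

after  0: R0=0x4d R1=0x68 R2=0x93 R3=0xe0  N=1 Z=0
after  1: R0=0x4d R1=0xf4 R2=0x93 R3=0xe0  N=1 Z=0
after  2: R0=0x4d R1=0xf4 R2=0xde R3=0xe0  N=1 Z=0
after  3: R0=0x4d R1=0xf4 R2=0xf4 R3=0xe0  N=1 Z=0
after  4: R0=0x4d R1=0x93 R2=0xf4 R3=0xe0  N=1 Z=0
after  5: R0=0x4d R1=0xf4 R2=0xf4 R3=0xe0  N=1 Z=0
after  6: R0=0x2d R1=0xf4 R2=0xf4 R3=0xe0  N=0 Z=0
after  7: R0=0xe8 R1=0xf4 R2=0xf4 R3=0xe0  N=1 Z=0
after  8: R0=0x0c R1=0xf4 R2=0xf4 R3=0xe0  N=0 Z=0
after  9: R0=0x0c R1=0xf4 R2=0xf4 R3=0x04  N=0 Z=0
-- IRQ taken; context saved, return-PC = 10 --
mismatch: R3: reported 0x06 vs actual 0x04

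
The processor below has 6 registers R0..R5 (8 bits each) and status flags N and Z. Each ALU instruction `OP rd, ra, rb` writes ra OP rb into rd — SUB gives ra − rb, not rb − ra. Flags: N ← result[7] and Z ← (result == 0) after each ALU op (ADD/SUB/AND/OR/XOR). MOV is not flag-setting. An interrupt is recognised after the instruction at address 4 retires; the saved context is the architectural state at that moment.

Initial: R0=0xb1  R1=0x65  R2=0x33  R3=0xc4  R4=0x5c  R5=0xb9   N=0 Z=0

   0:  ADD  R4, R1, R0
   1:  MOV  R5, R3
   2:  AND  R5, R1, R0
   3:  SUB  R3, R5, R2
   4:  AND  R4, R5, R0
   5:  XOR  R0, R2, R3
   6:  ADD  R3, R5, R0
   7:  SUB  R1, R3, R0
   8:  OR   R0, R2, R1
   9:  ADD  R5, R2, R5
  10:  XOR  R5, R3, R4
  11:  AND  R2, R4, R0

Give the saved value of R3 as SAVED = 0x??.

SAVED = 0xee

after  0: R0=0xb1 R1=0x65 R2=0x33 R3=0xc4 R4=0x16 R5=0xb9  N=0 Z=0
after  1: R0=0xb1 R1=0x65 R2=0x33 R3=0xc4 R4=0x16 R5=0xc4  N=0 Z=0
after  2: R0=0xb1 R1=0x65 R2=0x33 R3=0xc4 R4=0x16 R5=0x21  N=0 Z=0
after  3: R0=0xb1 R1=0x65 R2=0x33 R3=0xee R4=0x16 R5=0x21  N=1 Z=0
after  4: R0=0xb1 R1=0x65 R2=0x33 R3=0xee R4=0x21 R5=0x21  N=0 Z=0
-- IRQ taken; context saved, return-PC = 5 --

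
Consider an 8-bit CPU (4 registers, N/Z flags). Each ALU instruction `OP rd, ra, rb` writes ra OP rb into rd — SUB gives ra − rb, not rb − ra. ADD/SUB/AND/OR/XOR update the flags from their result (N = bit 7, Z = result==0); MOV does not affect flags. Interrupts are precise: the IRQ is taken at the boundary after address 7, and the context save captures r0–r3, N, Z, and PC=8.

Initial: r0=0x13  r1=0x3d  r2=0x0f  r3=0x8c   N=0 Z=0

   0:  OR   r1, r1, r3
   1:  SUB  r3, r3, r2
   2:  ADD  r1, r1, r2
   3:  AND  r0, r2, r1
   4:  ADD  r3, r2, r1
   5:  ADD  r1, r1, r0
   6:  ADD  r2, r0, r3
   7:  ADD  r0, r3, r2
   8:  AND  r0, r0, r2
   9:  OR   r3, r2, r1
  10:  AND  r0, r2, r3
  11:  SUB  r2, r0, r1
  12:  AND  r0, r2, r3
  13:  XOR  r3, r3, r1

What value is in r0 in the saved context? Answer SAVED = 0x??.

after  0: r0=0x13 r1=0xbd r2=0x0f r3=0x8c  N=1 Z=0
after  1: r0=0x13 r1=0xbd r2=0x0f r3=0x7d  N=0 Z=0
after  2: r0=0x13 r1=0xcc r2=0x0f r3=0x7d  N=1 Z=0
after  3: r0=0x0c r1=0xcc r2=0x0f r3=0x7d  N=0 Z=0
after  4: r0=0x0c r1=0xcc r2=0x0f r3=0xdb  N=1 Z=0
after  5: r0=0x0c r1=0xd8 r2=0x0f r3=0xdb  N=1 Z=0
after  6: r0=0x0c r1=0xd8 r2=0xe7 r3=0xdb  N=1 Z=0
after  7: r0=0xc2 r1=0xd8 r2=0xe7 r3=0xdb  N=1 Z=0
-- IRQ taken; context saved, return-PC = 8 --

SAVED = 0xc2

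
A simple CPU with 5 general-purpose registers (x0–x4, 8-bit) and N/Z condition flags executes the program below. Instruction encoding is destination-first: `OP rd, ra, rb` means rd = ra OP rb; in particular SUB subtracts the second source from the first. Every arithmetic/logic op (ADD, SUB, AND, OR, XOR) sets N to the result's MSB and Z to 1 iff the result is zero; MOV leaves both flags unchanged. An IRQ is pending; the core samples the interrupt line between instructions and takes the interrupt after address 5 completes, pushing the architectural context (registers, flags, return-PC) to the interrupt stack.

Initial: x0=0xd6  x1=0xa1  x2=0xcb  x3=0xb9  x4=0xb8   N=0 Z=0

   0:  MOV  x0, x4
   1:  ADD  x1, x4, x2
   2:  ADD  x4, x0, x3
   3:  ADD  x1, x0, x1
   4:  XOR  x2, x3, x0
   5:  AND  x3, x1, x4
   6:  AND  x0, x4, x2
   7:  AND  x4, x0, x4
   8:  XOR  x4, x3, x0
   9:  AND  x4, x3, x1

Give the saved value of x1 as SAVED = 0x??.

after  0: x0=0xb8 x1=0xa1 x2=0xcb x3=0xb9 x4=0xb8  N=0 Z=0
after  1: x0=0xb8 x1=0x83 x2=0xcb x3=0xb9 x4=0xb8  N=1 Z=0
after  2: x0=0xb8 x1=0x83 x2=0xcb x3=0xb9 x4=0x71  N=0 Z=0
after  3: x0=0xb8 x1=0x3b x2=0xcb x3=0xb9 x4=0x71  N=0 Z=0
after  4: x0=0xb8 x1=0x3b x2=0x01 x3=0xb9 x4=0x71  N=0 Z=0
after  5: x0=0xb8 x1=0x3b x2=0x01 x3=0x31 x4=0x71  N=0 Z=0
-- IRQ taken; context saved, return-PC = 6 --

SAVED = 0x3b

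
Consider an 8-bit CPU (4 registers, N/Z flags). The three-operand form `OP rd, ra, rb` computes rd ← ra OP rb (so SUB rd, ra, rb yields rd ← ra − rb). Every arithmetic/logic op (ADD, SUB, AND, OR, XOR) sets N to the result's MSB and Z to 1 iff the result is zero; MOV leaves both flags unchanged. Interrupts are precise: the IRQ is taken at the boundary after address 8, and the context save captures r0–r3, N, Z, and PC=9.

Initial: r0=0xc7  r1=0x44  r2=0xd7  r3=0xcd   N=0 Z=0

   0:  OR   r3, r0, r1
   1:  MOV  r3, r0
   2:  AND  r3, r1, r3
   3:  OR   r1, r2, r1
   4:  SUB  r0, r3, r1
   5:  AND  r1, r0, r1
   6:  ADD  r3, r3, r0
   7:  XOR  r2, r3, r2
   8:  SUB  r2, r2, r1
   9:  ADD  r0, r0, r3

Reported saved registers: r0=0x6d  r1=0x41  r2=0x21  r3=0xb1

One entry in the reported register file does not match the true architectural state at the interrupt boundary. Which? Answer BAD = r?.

after  0: r0=0xc7 r1=0x44 r2=0xd7 r3=0xc7  N=1 Z=0
after  1: r0=0xc7 r1=0x44 r2=0xd7 r3=0xc7  N=1 Z=0
after  2: r0=0xc7 r1=0x44 r2=0xd7 r3=0x44  N=0 Z=0
after  3: r0=0xc7 r1=0xd7 r2=0xd7 r3=0x44  N=1 Z=0
after  4: r0=0x6d r1=0xd7 r2=0xd7 r3=0x44  N=0 Z=0
after  5: r0=0x6d r1=0x45 r2=0xd7 r3=0x44  N=0 Z=0
after  6: r0=0x6d r1=0x45 r2=0xd7 r3=0xb1  N=1 Z=0
after  7: r0=0x6d r1=0x45 r2=0x66 r3=0xb1  N=0 Z=0
after  8: r0=0x6d r1=0x45 r2=0x21 r3=0xb1  N=0 Z=0
-- IRQ taken; context saved, return-PC = 9 --
mismatch: r1: reported 0x41 vs actual 0x45

BAD = r1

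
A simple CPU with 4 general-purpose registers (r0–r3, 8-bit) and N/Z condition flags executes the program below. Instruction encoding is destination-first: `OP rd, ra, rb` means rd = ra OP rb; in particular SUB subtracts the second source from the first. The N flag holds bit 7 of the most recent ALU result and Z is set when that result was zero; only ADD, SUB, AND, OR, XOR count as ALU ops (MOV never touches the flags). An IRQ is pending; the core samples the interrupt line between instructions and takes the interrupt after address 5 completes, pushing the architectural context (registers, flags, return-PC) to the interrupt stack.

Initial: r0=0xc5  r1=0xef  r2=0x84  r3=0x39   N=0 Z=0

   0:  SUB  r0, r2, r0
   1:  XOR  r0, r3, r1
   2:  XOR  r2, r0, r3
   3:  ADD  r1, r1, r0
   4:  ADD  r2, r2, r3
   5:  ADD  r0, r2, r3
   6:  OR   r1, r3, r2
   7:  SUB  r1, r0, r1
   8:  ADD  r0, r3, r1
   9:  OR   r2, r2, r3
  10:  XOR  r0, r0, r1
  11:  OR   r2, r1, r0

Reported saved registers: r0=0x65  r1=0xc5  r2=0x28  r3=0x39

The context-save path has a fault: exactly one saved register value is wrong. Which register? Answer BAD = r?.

after  0: r0=0xbf r1=0xef r2=0x84 r3=0x39  N=1 Z=0
after  1: r0=0xd6 r1=0xef r2=0x84 r3=0x39  N=1 Z=0
after  2: r0=0xd6 r1=0xef r2=0xef r3=0x39  N=1 Z=0
after  3: r0=0xd6 r1=0xc5 r2=0xef r3=0x39  N=1 Z=0
after  4: r0=0xd6 r1=0xc5 r2=0x28 r3=0x39  N=0 Z=0
after  5: r0=0x61 r1=0xc5 r2=0x28 r3=0x39  N=0 Z=0
-- IRQ taken; context saved, return-PC = 6 --
mismatch: r0: reported 0x65 vs actual 0x61

BAD = r0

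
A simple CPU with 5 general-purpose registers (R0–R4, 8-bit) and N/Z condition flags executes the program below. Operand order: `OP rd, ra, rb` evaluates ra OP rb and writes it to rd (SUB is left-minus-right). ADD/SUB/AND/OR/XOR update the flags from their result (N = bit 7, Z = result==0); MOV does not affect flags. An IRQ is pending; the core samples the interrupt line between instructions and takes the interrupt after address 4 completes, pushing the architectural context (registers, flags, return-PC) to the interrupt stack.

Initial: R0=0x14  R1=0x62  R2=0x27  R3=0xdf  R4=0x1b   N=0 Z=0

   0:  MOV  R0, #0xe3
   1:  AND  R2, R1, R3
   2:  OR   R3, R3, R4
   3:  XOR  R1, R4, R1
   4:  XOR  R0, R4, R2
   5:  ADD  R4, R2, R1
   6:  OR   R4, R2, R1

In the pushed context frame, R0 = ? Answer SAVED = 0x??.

SAVED = 0x59

after  0: R0=0xe3 R1=0x62 R2=0x27 R3=0xdf R4=0x1b  N=0 Z=0
after  1: R0=0xe3 R1=0x62 R2=0x42 R3=0xdf R4=0x1b  N=0 Z=0
after  2: R0=0xe3 R1=0x62 R2=0x42 R3=0xdf R4=0x1b  N=1 Z=0
after  3: R0=0xe3 R1=0x79 R2=0x42 R3=0xdf R4=0x1b  N=0 Z=0
after  4: R0=0x59 R1=0x79 R2=0x42 R3=0xdf R4=0x1b  N=0 Z=0
-- IRQ taken; context saved, return-PC = 5 --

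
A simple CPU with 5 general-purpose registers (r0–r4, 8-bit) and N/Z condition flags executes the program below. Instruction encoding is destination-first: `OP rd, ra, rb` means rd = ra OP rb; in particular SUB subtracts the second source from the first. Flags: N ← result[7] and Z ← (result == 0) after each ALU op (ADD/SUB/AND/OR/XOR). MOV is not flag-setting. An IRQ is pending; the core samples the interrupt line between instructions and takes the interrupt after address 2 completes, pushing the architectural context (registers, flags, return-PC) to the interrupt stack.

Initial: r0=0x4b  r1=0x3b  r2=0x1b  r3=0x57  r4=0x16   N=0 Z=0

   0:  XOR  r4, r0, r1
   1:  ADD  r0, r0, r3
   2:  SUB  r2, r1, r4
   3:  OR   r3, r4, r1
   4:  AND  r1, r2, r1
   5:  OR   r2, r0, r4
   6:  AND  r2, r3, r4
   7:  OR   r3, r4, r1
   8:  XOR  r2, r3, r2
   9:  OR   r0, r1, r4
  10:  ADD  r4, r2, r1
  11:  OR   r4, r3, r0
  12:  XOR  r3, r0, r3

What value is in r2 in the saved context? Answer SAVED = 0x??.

SAVED = 0xcb

after  0: r0=0x4b r1=0x3b r2=0x1b r3=0x57 r4=0x70  N=0 Z=0
after  1: r0=0xa2 r1=0x3b r2=0x1b r3=0x57 r4=0x70  N=1 Z=0
after  2: r0=0xa2 r1=0x3b r2=0xcb r3=0x57 r4=0x70  N=1 Z=0
-- IRQ taken; context saved, return-PC = 3 --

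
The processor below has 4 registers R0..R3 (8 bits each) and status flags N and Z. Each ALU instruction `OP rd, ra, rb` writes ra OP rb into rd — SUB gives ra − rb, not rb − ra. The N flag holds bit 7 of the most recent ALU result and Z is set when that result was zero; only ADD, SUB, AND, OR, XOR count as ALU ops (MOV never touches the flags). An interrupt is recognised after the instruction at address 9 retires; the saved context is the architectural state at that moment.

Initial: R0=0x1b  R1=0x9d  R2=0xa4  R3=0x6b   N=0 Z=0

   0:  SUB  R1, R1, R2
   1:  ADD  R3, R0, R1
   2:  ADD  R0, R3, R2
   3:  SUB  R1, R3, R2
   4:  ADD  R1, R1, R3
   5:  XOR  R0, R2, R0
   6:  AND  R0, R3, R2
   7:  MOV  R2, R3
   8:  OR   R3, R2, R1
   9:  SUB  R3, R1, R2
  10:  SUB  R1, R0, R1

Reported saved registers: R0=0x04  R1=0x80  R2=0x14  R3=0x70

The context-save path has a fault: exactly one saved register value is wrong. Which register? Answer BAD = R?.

after  0: R0=0x1b R1=0xf9 R2=0xa4 R3=0x6b  N=1 Z=0
after  1: R0=0x1b R1=0xf9 R2=0xa4 R3=0x14  N=0 Z=0
after  2: R0=0xb8 R1=0xf9 R2=0xa4 R3=0x14  N=1 Z=0
after  3: R0=0xb8 R1=0x70 R2=0xa4 R3=0x14  N=0 Z=0
after  4: R0=0xb8 R1=0x84 R2=0xa4 R3=0x14  N=1 Z=0
after  5: R0=0x1c R1=0x84 R2=0xa4 R3=0x14  N=0 Z=0
after  6: R0=0x04 R1=0x84 R2=0xa4 R3=0x14  N=0 Z=0
after  7: R0=0x04 R1=0x84 R2=0x14 R3=0x14  N=0 Z=0
after  8: R0=0x04 R1=0x84 R2=0x14 R3=0x94  N=1 Z=0
after  9: R0=0x04 R1=0x84 R2=0x14 R3=0x70  N=0 Z=0
-- IRQ taken; context saved, return-PC = 10 --
mismatch: R1: reported 0x80 vs actual 0x84

BAD = R1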